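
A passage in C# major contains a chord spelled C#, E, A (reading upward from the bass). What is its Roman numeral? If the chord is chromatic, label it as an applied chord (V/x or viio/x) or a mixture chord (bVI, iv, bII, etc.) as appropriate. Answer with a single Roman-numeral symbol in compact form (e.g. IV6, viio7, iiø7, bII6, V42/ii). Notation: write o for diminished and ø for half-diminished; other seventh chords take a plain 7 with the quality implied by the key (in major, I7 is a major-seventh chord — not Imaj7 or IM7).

bVI6

The pitches A-C#-E form a major triad rooted on A.
A is the lowered sixth degree of C# major (diatonic 6 would be A#). This is a major triad on the lowered sixth degree, borrowed from the parallel minor.
With C# in the bass the chord is in first inversion, so the figured bass is 6.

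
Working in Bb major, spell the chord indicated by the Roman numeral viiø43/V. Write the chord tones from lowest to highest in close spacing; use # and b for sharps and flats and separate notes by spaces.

Bb D E G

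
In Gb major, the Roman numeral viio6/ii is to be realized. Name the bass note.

Bb

The applied chord viio6/ii is rooted on G: G-Bb-Db.
The figure 6 means first inversion — the third is in the bass.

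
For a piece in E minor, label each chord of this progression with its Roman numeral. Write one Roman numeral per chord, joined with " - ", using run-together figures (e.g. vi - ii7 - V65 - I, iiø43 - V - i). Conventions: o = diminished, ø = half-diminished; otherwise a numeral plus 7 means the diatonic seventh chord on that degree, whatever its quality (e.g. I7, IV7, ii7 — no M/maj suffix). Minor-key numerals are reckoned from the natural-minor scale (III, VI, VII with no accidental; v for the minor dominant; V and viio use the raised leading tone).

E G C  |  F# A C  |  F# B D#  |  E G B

E-G-C has root C, degree 6 in E minor, so VI6.
F#-A-C: root F# is the supertonic; diminished triad there is iio.
F#-B-D#: root B is the dominant; major triad there is V64.
E-G-B has root E, degree 1 in E minor, so i.

VI6 - iio - V64 - i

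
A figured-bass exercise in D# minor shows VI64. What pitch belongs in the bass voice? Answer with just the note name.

VI in D# minor has root B; the chord is B-D#-F#.
The figure 64 means second inversion — the fifth is in the bass.

F#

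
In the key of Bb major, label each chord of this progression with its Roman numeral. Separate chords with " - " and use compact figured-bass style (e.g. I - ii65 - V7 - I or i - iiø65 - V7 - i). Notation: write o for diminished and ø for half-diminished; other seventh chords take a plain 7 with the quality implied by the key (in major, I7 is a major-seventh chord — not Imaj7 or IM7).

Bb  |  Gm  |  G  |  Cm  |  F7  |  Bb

I - vi - V/ii - ii - V7 - I

Bb: root Bb is the tonic; major triad there is I.
Gm has root G, degree 6 in Bb major, so vi.
G is the secondary dominant of ii (major triad on G): V/ii.
Cm: minor triad on C = scale degree 2 → ii.
F7: root F is the dominant; dominant seventh chord there is V7.
Bb: major triad on Bb = scale degree 1 → I.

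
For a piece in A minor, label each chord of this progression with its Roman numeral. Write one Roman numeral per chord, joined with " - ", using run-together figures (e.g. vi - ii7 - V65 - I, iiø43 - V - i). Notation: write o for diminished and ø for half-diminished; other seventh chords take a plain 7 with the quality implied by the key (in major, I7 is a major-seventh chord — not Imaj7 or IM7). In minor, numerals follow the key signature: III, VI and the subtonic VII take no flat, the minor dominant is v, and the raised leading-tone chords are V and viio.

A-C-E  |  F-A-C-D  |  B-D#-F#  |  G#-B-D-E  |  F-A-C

A-C-E: minor triad on A = scale degree 1 → i.
F-A-C-D has root D, degree 4 in A minor, so iv65.
B-D#-F#: a major triad on B, the applied dominant of V → V/V.
G#-B-D-E has root E, degree 5 in A minor, so V65.
F-A-C has root F, degree 6 in A minor, so VI.

i - iv65 - V/V - V65 - VI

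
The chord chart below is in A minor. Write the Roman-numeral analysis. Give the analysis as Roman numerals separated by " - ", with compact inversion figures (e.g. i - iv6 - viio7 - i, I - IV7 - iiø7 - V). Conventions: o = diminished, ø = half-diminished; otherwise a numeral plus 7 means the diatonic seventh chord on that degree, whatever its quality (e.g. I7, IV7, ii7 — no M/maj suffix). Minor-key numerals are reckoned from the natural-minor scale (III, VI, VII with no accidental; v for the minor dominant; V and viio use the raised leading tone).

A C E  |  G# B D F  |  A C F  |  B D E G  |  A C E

i - viio7 - VI6 - v43 - i

A-C-E: root A is the tonic; minor triad there is i.
G#-B-D-F has root G#, degree 7 in A minor, so viio7.
A-C-F has root F, degree 6 in A minor, so VI6.
B-D-E-G has root E, degree 5 in A minor, so v43.
A-C-E: minor triad on A = scale degree 1 → i.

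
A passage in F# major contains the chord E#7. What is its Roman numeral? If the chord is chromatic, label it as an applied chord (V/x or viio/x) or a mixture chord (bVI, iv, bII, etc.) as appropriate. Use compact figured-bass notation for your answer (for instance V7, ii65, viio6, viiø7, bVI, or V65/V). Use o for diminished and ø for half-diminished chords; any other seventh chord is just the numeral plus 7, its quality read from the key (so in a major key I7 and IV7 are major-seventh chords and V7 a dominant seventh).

The pitches E#-G##-B#-D# form a dominant seventh chord rooted on E#.
E# is not a diatonic chord root with this quality in F# major, but it lies a perfect fifth above A# (iii), so the chord functions as an applied dominant of iii.

V7/iii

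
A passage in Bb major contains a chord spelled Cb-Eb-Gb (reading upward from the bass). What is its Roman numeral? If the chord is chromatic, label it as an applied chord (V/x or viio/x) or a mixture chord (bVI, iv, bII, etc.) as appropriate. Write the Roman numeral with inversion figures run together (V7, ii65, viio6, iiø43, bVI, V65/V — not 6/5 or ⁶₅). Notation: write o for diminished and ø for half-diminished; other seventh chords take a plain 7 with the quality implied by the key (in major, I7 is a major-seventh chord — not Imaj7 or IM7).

bII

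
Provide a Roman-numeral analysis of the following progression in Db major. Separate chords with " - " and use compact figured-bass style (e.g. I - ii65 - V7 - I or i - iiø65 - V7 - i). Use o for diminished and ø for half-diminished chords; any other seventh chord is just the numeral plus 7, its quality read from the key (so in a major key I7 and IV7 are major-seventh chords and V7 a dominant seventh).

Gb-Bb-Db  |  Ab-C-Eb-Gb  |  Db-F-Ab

Gb-Bb-Db has root Gb, degree 4 in Db major, so IV.
Ab-C-Eb-Gb: root Ab is the dominant; dominant seventh chord there is V7.
Db-F-Ab: root Db is the tonic; major triad there is I.

IV - V7 - I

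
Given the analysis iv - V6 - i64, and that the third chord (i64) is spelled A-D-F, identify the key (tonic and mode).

D minor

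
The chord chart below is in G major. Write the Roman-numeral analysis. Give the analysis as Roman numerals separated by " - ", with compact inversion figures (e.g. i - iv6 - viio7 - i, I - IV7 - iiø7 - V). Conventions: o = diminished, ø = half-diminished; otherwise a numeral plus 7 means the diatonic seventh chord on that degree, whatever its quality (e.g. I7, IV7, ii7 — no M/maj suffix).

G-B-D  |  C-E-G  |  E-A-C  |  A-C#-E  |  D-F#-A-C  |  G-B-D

I - IV - ii64 - V/V - V7 - I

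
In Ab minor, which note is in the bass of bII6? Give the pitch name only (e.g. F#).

bII in Ab minor has root Bbb; the chord is Bbb-Db-Fb.
The figure 6 means first inversion — the third is in the bass.

Db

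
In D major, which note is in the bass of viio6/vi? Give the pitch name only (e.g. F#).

C#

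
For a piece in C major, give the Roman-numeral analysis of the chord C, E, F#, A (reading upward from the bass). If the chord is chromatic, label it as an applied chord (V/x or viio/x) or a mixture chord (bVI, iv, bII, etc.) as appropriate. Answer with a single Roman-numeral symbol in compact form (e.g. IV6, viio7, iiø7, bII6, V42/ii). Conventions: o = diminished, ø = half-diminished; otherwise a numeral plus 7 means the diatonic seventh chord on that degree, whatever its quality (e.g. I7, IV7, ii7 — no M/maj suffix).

Stacked in thirds the chord is F#-A-C-E: a half-diminished seventh chord on F#.
F# sits a half step below G (V in C major); a diminished chord there is the applied leading-tone chord of V.
With C in the bass the chord is in second inversion, so the figured bass is 43.

viiø43/V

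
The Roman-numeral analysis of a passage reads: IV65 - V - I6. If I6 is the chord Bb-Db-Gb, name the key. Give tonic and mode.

Gb major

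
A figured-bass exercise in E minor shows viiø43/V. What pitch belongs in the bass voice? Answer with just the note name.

E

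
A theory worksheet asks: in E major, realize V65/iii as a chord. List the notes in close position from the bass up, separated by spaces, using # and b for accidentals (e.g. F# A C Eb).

V65/iii is a secondary dominant — the dominant seventh of iii. iii in E major is G#, so the applied chord's root is D#, a perfect fifth above.
Building a dominant seventh chord on D# gives D#-F##-A#-C#.
With the 65 figure the chord is in first inversion; from the bass F## upward in close position it reads F##-A#-C#-D#.

F## A# C# D#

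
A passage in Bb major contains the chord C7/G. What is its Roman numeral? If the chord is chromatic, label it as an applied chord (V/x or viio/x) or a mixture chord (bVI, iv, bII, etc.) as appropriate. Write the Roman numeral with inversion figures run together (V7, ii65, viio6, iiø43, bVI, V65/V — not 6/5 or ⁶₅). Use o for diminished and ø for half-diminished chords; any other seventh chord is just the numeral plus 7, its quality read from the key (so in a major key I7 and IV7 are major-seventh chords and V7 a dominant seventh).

V43/V

The pitches C-E-G-Bb form a dominant seventh chord rooted on C.
C is not a diatonic chord root with this quality in Bb major, but it lies a perfect fifth above F (V), so the chord functions as an applied dominant of V.
With G in the bass the chord is in second inversion, so the figured bass is 43.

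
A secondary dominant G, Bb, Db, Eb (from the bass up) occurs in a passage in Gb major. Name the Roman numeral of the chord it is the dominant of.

The chord is a dominant seventh chord on Eb.
A dominant resolves down a perfect fifth: Eb → Ab. In Gb major, Ab is scale degree 2, i.e. ii.

ii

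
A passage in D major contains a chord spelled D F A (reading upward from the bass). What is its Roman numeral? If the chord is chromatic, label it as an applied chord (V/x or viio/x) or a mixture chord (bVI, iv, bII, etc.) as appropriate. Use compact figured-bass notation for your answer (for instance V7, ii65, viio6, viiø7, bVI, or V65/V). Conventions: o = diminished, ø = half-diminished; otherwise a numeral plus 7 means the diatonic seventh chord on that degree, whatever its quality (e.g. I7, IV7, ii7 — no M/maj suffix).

The pitches D-F-A form a minor triad rooted on D.
D is the first degree of D major. This is the minor tonic, borrowed from the parallel minor.

i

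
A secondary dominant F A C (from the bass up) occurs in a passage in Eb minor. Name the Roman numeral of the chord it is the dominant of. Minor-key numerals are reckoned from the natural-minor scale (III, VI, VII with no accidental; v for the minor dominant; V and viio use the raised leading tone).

V

The chord is a major triad on F.
A dominant resolves down a perfect fifth: F → Bb. In Eb minor, Bb is scale degree 5, i.e. V.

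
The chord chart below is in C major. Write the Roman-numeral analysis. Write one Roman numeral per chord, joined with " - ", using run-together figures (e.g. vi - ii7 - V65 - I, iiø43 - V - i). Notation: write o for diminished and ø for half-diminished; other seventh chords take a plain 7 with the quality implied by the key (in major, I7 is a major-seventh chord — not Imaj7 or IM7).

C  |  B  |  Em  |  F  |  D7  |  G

C: root C is the tonic; major triad there is I.
B is the secondary dominant of iii (major triad on B): V/iii.
Em has root E, degree 3 in C major, so iii.
F: root F is the subdominant; major triad there is IV.
D7: chromatic; D is V of V, so V7/V.
G: root G is the dominant; major triad there is V.

I - V/iii - iii - IV - V7/V - V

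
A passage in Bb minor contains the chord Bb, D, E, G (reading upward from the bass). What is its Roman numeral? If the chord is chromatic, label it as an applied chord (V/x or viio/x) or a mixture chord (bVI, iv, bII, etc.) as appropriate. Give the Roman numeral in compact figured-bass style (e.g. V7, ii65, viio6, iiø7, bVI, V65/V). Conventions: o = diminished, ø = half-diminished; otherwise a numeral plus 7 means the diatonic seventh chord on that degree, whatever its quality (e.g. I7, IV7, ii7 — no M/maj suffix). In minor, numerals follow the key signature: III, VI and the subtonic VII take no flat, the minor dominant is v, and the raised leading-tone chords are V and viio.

viiø43/V

The pitches E-G-Bb-D form a half-diminished seventh chord rooted on E.
E sits a half step below F (V in Bb minor); a diminished chord there is the applied leading-tone chord of V.
With Bb in the bass the chord is in second inversion, so the figured bass is 43.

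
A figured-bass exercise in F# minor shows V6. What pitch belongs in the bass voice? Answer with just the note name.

V in F# minor has root C#; the chord is C#-E#-G#.
The figure 6 means first inversion — the third is in the bass.

E#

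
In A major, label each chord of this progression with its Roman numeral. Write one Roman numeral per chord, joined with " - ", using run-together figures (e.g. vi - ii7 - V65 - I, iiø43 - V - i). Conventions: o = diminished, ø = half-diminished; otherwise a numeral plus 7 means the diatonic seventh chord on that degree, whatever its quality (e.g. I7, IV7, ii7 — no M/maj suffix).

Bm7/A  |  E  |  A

ii42 - V - I

Bm7/A has root B, degree 2 in A major, so ii42.
E has root E, degree 5 in A major, so V.
A has root A, degree 1 in A major, so I.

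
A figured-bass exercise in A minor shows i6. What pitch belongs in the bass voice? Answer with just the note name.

C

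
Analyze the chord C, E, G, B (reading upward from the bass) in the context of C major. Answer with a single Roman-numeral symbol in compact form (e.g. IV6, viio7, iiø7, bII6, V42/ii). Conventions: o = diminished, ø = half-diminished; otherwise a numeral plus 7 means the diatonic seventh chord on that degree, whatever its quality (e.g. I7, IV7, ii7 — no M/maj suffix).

I7

The pitches C-E-G-B form a major seventh chord rooted on C.
In C major, C is the tonic; the diatonic major seventh chord there is I7.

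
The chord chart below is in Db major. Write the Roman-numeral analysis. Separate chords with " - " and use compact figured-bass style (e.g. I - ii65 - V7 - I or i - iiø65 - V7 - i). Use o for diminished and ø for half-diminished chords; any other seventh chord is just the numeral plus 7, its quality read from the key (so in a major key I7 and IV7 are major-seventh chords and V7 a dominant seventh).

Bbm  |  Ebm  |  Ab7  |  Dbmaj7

Bbm has root Bb, degree 6 in Db major, so vi.
Ebm: root Eb is the supertonic; minor triad there is ii.
Ab7: dominant seventh chord on Ab = scale degree 5 → V7.
Dbmaj7 has root Db, degree 1 in Db major, so I7.

vi - ii - V7 - I7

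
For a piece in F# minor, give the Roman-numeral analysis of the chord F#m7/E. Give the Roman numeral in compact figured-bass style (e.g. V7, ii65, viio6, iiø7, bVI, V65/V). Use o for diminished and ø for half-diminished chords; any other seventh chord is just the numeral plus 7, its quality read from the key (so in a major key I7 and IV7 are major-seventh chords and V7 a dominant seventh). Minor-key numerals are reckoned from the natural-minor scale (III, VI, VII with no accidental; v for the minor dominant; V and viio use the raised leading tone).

The pitches F#-A-C#-E form a minor seventh chord rooted on F#.
In F# minor, F# is the tonic; the diatonic minor seventh chord there is i7.
With E in the bass the chord is in third inversion, so the figured bass is 42.

i42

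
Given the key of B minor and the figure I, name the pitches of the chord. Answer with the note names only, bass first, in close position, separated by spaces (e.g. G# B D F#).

B D# F#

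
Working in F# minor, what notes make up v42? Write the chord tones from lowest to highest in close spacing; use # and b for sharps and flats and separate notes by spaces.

The numeral's case and figure indicate a minor seventh chord. In F# minor its root, the dominant, is C#.
Stacking thirds from C# gives C#-E-G#-B.
The figured bass 42 indicates third inversion, placing the seventh (B) in the bass: B-C#-E-G#.

B C# E G#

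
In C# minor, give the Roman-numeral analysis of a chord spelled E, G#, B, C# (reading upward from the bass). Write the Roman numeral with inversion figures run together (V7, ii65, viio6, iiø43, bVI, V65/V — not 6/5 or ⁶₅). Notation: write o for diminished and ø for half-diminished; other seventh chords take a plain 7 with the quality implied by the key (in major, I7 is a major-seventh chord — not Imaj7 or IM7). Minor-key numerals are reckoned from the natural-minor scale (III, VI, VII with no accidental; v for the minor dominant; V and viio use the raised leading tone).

i65

Stacked in thirds the chord is C#-E-G#-B: a minor seventh chord on C#.
C# is scale degree 1 in C# minor, and a minor seventh chord on that degree is written i7.
With E in the bass the chord is in first inversion, so the figured bass is 65.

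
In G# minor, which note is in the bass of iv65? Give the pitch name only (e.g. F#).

E

iv in G# minor has root C#; the chord is C#-E-G#-B.
The figure 65 means first inversion — the third is in the bass.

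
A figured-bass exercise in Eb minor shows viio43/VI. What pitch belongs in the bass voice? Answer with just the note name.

Fb

The applied chord viio43/VI is rooted on Bb: Bb-Db-Fb-Abb.
The figure 43 means second inversion — the fifth is in the bass.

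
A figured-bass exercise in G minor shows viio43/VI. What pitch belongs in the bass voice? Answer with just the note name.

The applied chord viio43/VI is rooted on D: D-F-Ab-Cb.
The figure 43 means second inversion — the fifth is in the bass.

Ab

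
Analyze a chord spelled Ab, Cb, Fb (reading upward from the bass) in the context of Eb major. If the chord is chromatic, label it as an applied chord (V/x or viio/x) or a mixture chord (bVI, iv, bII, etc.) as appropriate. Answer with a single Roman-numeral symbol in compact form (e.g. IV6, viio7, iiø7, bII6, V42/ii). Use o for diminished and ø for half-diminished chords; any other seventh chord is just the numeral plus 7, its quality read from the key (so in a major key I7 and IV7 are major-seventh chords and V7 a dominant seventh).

The pitches Fb-Ab-Cb form a major triad rooted on Fb.
Fb is the lowered second degree of Eb major (diatonic 2 would be F). This is the Neapolitan sixth — a major triad on the lowered second degree, here in its customary first inversion.
With Ab in the bass the chord is in first inversion, so the figured bass is 6.

bII6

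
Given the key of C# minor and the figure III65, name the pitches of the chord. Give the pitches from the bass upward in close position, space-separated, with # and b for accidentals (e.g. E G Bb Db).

In C# minor, scale degree 3 is E, and the diatonic chord built there is a major seventh chord.
Stacking thirds from E gives E-G#-B-D#.
The figured bass 65 indicates first inversion, placing the third (G#) in the bass: G#-B-D#-E.

G# B D# E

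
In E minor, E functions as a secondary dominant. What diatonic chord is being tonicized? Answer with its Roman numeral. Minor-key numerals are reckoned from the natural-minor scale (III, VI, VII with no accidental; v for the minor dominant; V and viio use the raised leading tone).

The chord is a major triad on E.
A dominant resolves down a perfect fifth: E → A. In E minor, A is scale degree 4, i.e. iv.

iv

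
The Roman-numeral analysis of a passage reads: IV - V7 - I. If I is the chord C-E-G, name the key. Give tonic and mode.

C major

The chord C is a major triad rooted on C; its label is I.
If C is scale degree 1 and the mode makes that degree carry a major triad, the tonic is C and the mode is major.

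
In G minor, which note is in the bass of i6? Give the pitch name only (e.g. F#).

Bb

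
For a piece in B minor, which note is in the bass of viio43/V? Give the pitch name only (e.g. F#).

B

The applied chord viio43/V is rooted on E#: E#-G#-B-D.
The figure 43 means second inversion — the fifth is in the bass.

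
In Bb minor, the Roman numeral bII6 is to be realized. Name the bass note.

bII in Bb minor has root Cb; the chord is Cb-Eb-Gb.
The figure 6 means first inversion — the third is in the bass.

Eb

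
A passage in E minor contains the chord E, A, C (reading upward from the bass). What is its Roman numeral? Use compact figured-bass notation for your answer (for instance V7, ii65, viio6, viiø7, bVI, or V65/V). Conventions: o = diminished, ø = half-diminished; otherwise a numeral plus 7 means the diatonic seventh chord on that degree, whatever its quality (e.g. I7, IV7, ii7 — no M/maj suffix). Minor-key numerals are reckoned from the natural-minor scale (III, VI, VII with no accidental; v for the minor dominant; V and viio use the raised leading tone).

Stacked in thirds the chord is A-C-E: a minor triad on A.
In E minor, A is the subdominant; the diatonic minor triad there is iv.
With E in the bass the chord is in second inversion, so the figured bass is 64.

iv64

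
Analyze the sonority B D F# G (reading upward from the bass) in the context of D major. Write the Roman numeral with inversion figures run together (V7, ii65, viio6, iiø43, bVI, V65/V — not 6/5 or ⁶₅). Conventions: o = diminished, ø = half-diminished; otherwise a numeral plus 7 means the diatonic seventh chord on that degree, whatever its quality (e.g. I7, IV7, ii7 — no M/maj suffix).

IV65

The pitches G-B-D-F# form a major seventh chord rooted on G.
G is scale degree 4 in D major, and a major seventh chord on that degree is written IV7.
With B in the bass the chord is in first inversion, so the figured bass is 65.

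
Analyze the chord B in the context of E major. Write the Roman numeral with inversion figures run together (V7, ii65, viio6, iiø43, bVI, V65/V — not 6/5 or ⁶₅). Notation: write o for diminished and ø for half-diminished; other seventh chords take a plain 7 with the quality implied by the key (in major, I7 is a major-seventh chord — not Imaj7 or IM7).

The pitches B-D#-F# form a major triad rooted on B.
In E major, B is the dominant; the diatonic major triad there is V.

V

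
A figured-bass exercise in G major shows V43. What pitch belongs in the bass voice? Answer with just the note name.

A

V in G major has root D; the chord is D-F#-A-C.
The figure 43 means second inversion — the fifth is in the bass.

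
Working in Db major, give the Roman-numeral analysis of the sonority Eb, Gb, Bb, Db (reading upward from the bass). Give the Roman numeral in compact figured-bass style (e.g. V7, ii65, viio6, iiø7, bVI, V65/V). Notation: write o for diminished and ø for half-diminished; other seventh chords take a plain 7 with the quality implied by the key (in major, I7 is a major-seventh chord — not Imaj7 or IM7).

The pitches Eb-Gb-Bb-Db form a minor seventh chord rooted on Eb.
Eb is scale degree 2 in Db major, and a minor seventh chord on that degree is written ii7.

ii7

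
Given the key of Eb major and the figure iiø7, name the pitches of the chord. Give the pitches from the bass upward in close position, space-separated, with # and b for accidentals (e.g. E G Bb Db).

F Ab Cb Eb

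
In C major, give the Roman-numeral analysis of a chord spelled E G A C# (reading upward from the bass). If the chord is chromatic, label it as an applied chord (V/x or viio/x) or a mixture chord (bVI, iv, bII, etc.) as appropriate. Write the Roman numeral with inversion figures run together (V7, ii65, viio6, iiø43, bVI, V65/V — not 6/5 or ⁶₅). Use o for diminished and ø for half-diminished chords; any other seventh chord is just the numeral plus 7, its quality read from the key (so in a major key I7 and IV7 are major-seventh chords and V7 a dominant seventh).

The pitches A-C#-E-G form a dominant seventh chord rooted on A.
A is not a diatonic chord root with this quality in C major, but it lies a perfect fifth above D (ii), so the chord functions as an applied dominant of ii.
With E in the bass the chord is in second inversion, so the figured bass is 43.

V43/ii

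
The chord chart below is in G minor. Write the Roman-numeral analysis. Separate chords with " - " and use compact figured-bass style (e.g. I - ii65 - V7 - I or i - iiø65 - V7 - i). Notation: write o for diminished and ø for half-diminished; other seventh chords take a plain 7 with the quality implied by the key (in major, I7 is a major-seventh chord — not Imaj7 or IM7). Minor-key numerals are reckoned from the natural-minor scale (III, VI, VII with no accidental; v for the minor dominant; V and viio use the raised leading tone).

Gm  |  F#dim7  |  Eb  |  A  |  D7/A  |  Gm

i - viio7 - VI - V/V - V43 - i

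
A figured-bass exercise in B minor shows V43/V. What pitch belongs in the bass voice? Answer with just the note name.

G#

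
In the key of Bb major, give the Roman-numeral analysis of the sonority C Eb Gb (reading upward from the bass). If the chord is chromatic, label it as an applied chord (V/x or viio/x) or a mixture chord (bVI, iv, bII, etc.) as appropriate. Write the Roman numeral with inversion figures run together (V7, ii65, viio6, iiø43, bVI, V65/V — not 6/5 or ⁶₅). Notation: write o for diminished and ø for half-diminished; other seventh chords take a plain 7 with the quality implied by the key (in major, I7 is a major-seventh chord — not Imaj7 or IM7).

The pitches C-Eb-Gb form a diminished triad rooted on C.
C is the second degree of Bb major. This is the diminished supertonic triad, borrowed from the parallel minor.

iio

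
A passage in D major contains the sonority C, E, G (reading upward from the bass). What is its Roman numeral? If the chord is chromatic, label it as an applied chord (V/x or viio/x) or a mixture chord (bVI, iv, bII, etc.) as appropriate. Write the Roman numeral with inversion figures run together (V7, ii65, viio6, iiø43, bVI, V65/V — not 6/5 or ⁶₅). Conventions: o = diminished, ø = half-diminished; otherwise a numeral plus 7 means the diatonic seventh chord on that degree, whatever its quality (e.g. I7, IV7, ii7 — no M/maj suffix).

bVII

The pitches C-E-G form a major triad rooted on C.
C is the lowered seventh degree of D major (diatonic 7 would be C#). This is a major triad on the lowered seventh degree (the subtonic), borrowed from the parallel minor.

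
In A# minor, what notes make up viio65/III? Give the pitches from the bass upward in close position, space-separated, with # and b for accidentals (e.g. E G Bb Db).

D# F# A B#

The slash marks an applied leading-tone chord: viio of III. In A# minor, III is C#, so the leading tone to it is B#, a half step below.
Building a fully diminished seventh chord on B# gives B#-D#-F#-A.
The figured bass 65 indicates first inversion, placing the third (D#) in the bass: D#-F#-A-B#.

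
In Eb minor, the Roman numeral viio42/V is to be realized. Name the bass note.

Gb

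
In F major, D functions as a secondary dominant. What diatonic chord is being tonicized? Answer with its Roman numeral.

ii

The chord is a major triad on D.
A dominant resolves down a perfect fifth: D → G. In F major, G is scale degree 2, i.e. ii.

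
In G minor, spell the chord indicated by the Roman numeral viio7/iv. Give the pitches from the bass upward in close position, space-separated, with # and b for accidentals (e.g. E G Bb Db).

The slash marks an applied leading-tone chord: viio of iv. In G minor, iv is C, so the leading tone to it is B, a half step below.
Building a fully diminished seventh chord on B gives B-D-F-Ab.

B D F Ab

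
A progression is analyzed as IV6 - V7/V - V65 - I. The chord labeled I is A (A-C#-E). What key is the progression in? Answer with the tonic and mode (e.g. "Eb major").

The chord A is a major triad rooted on A; its label is I.
If A is scale degree 1 and the mode makes that degree carry a major triad, the tonic is A and the mode is major.

A major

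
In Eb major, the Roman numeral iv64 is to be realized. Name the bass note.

Eb

iv in Eb major has root Ab; the chord is Ab-Cb-Eb.
The figure 64 means second inversion — the fifth is in the bass.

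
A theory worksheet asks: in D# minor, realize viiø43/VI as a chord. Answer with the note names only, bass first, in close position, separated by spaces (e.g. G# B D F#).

E G# A# C#

The slash marks an applied leading-tone chord: viio of VI. In D# minor, VI is B, so the leading tone to it is A#, a half step below.
Building a half-diminished seventh chord on A# gives A#-C#-E-G#.
With the 43 figure the chord is in second inversion; from the bass E upward in close position it reads E-G#-A#-C#.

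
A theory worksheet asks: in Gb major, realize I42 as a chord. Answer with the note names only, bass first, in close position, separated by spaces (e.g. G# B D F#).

F Gb Bb Db

In Gb major, scale degree 1 is Gb, and the diatonic chord built there is a major seventh chord.
Stacking thirds from Gb gives Gb-Bb-Db-F.
With the 42 figure the chord is in third inversion; from the bass F upward in close position it reads F-Gb-Bb-Db.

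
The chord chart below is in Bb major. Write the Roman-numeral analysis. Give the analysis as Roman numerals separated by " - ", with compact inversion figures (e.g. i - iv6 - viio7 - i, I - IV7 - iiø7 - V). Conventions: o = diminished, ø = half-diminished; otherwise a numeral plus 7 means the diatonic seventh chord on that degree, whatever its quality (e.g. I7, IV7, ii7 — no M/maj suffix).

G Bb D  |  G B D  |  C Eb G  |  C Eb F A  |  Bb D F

vi - V/ii - ii - V43 - I

G-Bb-D has root G, degree 6 in Bb major, so vi.
G-B-D: a major triad on G, the applied dominant of ii → V/ii.
C-Eb-G: root C is the supertonic; minor triad there is ii.
C-Eb-F-A: dominant seventh chord on F = scale degree 5 → V43.
Bb-D-F has root Bb, degree 1 in Bb major, so I.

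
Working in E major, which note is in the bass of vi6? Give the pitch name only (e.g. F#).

E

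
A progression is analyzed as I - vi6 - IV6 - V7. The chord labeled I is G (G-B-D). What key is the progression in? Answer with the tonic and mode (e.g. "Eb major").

G major

I is given as G-B-D — a major triad with root G.
If G is scale degree 1 and the mode makes that degree carry a major triad, the tonic is G and the mode is major.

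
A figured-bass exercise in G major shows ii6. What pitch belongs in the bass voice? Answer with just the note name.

C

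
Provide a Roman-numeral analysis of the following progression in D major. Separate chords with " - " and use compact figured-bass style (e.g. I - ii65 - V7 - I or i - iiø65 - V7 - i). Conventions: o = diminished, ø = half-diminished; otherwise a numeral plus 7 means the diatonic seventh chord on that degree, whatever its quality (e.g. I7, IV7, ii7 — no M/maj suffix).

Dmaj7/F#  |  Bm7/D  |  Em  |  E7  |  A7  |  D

Dmaj7/F# has root D, degree 1 in D major, so I65.
Bm7/D: minor seventh chord on B = scale degree 6 → vi65.
Em: root E is the supertonic; minor triad there is ii.
E7: a dominant seventh chord on E, the applied dominant of V → V7/V.
A7: root A is the dominant; dominant seventh chord there is V7.
D: root D is the tonic; major triad there is I.

I65 - vi65 - ii - V7/V - V7 - I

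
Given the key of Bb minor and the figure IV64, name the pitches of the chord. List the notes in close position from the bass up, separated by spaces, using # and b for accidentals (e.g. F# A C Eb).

Bb Eb G

IV64 is the major subdominant, borrowed from the parallel major. In Bb minor that root is Eb.
So the chord is Eb-G-Bb, a major triad.
The figured bass 64 indicates second inversion, placing the fifth (Bb) in the bass: Bb-Eb-G.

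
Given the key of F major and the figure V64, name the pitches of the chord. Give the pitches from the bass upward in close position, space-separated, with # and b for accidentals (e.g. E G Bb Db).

G C E

In F major, the fifth degree is C, and the diatonic chord built there is a major triad.
Stacking thirds from C gives C-E-G.
With the 64 figure the chord is in second inversion; from the bass G upward in close position it reads G-C-E.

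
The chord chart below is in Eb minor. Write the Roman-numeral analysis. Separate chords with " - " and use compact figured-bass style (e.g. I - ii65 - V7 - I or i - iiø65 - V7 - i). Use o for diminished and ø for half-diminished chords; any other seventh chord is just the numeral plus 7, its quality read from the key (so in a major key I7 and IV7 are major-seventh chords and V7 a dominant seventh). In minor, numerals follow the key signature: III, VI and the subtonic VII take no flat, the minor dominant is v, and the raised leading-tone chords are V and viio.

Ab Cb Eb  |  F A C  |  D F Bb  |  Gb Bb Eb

Ab-Cb-Eb: minor triad on Ab = scale degree 4 → iv.
F-A-C: a major triad on F, the applied dominant of V → V/V.
D-F-Bb has root Bb, degree 5 in Eb minor, so V6.
Gb-Bb-Eb: minor triad on Eb = scale degree 1 → i6.

iv - V/V - V6 - i6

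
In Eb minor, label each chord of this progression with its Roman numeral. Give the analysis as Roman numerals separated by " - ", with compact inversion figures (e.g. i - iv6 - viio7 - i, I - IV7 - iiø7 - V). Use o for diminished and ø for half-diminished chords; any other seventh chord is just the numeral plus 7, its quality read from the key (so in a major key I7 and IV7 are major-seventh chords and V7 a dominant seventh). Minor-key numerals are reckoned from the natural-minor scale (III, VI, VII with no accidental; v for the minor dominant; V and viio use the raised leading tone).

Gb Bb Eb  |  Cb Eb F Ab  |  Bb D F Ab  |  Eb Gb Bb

i6 - iiø43 - V7 - i

Gb-Bb-Eb: root Eb is the tonic; minor triad there is i6.
Cb-Eb-F-Ab: root F is the supertonic; half-diminished seventh chord there is iiø43.
Bb-D-F-Ab: dominant seventh chord on Bb = scale degree 5 → V7.
Eb-Gb-Bb has root Eb, degree 1 in Eb minor, so i.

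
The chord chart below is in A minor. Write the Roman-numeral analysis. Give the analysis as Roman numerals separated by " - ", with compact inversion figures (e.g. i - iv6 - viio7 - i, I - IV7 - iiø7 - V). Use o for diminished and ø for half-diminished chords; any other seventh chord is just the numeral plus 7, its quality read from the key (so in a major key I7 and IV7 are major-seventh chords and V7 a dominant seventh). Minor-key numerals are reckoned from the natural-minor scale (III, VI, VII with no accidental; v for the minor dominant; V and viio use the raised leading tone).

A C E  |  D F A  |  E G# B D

i - iv - V7

A-C-E has root A, degree 1 in A minor, so i.
D-F-A has root D, degree 4 in A minor, so iv.
E-G#-B-D has root E, degree 5 in A minor, so V7.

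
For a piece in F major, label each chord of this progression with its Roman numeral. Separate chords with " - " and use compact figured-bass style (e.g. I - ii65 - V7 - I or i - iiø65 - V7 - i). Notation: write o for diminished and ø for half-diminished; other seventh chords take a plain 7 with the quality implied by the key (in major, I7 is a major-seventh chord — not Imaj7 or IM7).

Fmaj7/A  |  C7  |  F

Fmaj7/A: root F is the tonic; major seventh chord there is I65.
C7: dominant seventh chord on C = scale degree 5 → V7.
F: root F is the tonic; major triad there is I.

I65 - V7 - I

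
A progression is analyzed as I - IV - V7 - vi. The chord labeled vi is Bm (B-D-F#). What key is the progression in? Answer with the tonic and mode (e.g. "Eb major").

vi is given as B-D-F# — a minor triad with root B.
vi on B implies B is the submediant; that puts the tonic at D, and the lowercase numeral fits major mode.

D major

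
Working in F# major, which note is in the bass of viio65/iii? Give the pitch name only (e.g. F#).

The applied chord viio65/iii is rooted on G##: G##-B#-D#-F#.
The figure 65 means first inversion — the third is in the bass.

B#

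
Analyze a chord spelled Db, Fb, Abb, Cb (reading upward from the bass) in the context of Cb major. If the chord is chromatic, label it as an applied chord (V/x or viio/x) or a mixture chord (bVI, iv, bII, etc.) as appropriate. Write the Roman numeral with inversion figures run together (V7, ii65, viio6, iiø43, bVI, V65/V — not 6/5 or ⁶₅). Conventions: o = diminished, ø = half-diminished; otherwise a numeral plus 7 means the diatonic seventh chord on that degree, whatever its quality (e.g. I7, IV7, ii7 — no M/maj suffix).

iiø7

The pitches Db-Fb-Abb-Cb form a half-diminished seventh chord rooted on Db.
Db is the second degree of Cb major. This is the half-diminished supertonic seventh, borrowed from the parallel minor.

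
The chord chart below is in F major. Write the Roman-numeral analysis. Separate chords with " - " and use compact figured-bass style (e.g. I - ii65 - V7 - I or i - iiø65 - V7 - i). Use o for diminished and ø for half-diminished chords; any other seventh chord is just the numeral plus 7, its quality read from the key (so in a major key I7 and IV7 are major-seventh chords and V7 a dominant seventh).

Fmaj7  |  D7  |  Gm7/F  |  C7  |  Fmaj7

I7 - V7/ii - ii42 - V7 - I7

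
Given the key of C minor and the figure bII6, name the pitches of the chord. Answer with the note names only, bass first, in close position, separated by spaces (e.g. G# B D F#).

F Ab Db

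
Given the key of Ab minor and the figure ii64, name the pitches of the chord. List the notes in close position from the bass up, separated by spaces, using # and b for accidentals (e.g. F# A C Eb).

Scale degree 2 in Ab minor is Bb; here the chord built on it is altered to a minor triad. ii64 is the minor supertonic, borrowed from the parallel major (the Dorian ii).
So the chord is Bb-Db-F, a minor triad.
With the 64 figure the chord is in second inversion; from the bass F upward in close position it reads F-Bb-Db.

F Bb Db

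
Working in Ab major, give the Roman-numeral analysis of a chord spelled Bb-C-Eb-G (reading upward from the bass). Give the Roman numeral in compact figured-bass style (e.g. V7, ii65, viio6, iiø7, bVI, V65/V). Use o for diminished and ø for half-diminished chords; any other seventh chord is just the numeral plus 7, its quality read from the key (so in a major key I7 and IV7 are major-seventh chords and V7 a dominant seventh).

iii42

The pitches C-Eb-G-Bb form a minor seventh chord rooted on C.
In Ab major, C is the mediant; the diatonic minor seventh chord there is iii7.
With Bb in the bass the chord is in third inversion, so the figured bass is 42.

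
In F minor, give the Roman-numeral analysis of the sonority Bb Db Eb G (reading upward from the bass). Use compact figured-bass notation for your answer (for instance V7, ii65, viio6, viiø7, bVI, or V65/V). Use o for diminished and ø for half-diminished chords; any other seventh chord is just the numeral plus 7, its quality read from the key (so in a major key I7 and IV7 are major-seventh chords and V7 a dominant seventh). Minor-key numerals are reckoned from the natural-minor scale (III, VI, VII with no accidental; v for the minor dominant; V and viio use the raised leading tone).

The pitches Eb-G-Bb-Db form a dominant seventh chord rooted on Eb.
Eb is scale degree 7 in F minor, and a dominant seventh chord on that degree is written VII7.
With Bb in the bass the chord is in second inversion, so the figured bass is 43.

VII43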